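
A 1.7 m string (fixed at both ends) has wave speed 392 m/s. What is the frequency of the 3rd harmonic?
fₙ = nv/(2L) = 345.9 Hz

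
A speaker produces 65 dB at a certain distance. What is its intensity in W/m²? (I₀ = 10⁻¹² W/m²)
I = I₀·10^(β/10) = 3.16 × 10⁻⁶ W/m²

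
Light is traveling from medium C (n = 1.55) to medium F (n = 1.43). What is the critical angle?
θc = arcsin(n₂/n₁) = 67.31°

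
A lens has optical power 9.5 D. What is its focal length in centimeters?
f = 1/P = 10.53 cm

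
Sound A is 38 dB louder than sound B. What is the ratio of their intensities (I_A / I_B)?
I_A/I_B = 10^(Δβ/10) = 6310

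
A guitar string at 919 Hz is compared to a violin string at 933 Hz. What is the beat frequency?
14 Hz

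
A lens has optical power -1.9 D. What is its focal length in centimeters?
f = 1/P = -52.63 cm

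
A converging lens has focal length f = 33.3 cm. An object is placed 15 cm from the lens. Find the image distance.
1/di = 1/f − 1/do → di = -27.3 cm (virtual image)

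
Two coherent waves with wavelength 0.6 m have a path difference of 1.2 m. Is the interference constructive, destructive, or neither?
constructive — path difference = 2λ, a whole number of wavelengths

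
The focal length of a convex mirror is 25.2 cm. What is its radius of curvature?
R = 2|f| = 50.4 cm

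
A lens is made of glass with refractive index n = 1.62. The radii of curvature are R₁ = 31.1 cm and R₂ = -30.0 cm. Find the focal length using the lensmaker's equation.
1/f = (n − 1)(1/R₁ − 1/R₂) → f = 24.63 cm (converging lens)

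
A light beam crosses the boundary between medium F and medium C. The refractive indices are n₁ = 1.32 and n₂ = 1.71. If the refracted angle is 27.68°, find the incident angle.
sin θ₁ = (n₂/n₁)·sin θ₂ → θ₁ = 37°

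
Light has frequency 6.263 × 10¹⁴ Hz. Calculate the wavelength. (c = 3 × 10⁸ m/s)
λ = c/f = 479 nm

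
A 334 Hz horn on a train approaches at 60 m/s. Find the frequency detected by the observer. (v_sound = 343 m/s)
f_obs = f·v/(v − v_s) = 404.8 Hz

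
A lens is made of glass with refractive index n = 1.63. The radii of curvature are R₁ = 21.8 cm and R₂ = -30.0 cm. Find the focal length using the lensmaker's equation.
1/f = (n − 1)(1/R₁ − 1/R₂) → f = 20.04 cm (converging lens)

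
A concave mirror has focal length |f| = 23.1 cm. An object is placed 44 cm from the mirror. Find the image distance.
f = +23.1 cm (concave); 1/di = 1/f − 1/do → di = 48.63 cm (real image, in front of mirror)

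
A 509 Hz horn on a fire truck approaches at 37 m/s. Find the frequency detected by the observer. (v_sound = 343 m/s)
f_obs = f·v/(v − v_s) = 570.5 Hz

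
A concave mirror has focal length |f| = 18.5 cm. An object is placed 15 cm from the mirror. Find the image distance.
f = +18.5 cm (concave); 1/di = 1/f − 1/do → di = -79.29 cm (virtual image, behind mirror)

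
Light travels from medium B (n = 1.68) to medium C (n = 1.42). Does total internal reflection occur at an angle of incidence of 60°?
θc = arcsin(n₂/n₁) = 57.7°; 60° > θc, so yes — total internal reflection.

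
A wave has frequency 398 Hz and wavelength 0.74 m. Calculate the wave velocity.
v = fλ = 294.5 m/s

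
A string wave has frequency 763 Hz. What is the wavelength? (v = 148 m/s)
λ = v/f = 0.194 m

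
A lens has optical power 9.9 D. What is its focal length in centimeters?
f = 1/P = 10.1 cm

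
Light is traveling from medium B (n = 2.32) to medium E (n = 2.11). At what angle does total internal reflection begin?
θc = arcsin(n₂/n₁) = 65.43°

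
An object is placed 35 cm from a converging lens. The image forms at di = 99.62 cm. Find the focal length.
1/f = 1/do + 1/di → f = 25.9 cm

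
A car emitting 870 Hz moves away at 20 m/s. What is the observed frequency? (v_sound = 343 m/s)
f_obs = f·v/(v + v_s) = 822.1 Hz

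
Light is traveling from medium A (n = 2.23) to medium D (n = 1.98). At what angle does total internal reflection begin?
θc = arcsin(n₂/n₁) = 62.61°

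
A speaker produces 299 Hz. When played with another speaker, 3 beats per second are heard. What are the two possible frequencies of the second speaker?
f₂ = 299 ± 3 Hz → 302 Hz or 296 Hz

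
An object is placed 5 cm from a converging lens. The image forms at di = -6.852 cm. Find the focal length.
1/f = 1/do + 1/di → f = 18.5 cm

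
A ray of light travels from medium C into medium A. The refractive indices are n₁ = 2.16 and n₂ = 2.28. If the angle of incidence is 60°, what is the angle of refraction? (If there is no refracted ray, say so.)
sin θ₂ = (n₁/n₂)·sin θ₁ = 0.8204 → θ₂ = 55.13°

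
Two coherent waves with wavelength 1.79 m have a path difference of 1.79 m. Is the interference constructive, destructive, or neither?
constructive — path difference = 1λ, a whole number of wavelengths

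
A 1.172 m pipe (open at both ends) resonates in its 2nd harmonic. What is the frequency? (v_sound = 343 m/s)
fₙ = nv/(2L) = 292.7 Hz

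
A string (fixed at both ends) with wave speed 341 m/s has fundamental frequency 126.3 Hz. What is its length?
L = v/(2f₁) = 1.35 m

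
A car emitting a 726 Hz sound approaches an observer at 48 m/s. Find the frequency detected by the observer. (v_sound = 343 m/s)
f_obs = f·v/(v − v_s) = 844.1 Hz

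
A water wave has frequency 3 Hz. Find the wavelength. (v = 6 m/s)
λ = v/f = 2 m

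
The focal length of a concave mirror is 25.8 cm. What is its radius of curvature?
R = 2|f| = 51.6 cm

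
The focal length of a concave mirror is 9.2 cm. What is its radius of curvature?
R = 2|f| = 18.4 cm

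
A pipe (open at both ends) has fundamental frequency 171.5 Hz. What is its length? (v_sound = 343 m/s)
L = v/(2f₁) = 1 m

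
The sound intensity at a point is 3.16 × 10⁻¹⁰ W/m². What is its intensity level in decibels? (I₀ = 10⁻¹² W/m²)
β = 10·log₁₀(I/I₀) = 25 dB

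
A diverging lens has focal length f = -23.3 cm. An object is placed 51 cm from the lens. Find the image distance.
1/di = 1/f − 1/do → di = -15.99 cm (virtual image)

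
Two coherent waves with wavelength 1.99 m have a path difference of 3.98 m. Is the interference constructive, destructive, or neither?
constructive — path difference = 2λ, a whole number of wavelengths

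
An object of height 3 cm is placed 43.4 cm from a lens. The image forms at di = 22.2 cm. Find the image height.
hi = (-di/do) × ho = -1.535 cm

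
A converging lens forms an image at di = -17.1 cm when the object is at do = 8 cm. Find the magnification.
M = −di/do = 2.138 (upright image)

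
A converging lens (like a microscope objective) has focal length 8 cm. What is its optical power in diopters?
P = 1/f = 12.5 D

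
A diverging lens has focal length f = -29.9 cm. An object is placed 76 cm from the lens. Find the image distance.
1/di = 1/f − 1/do → di = -21.46 cm (virtual image)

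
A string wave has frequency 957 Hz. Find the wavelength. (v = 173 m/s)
λ = v/f = 0.1808 m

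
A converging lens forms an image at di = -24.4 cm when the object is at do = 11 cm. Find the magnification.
M = −di/do = 2.218 (upright image)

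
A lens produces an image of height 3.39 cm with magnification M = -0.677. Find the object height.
ho = |hi|/|M| = 5.007 cm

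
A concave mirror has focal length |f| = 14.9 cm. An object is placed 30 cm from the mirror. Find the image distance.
f = +14.9 cm (concave); 1/di = 1/f − 1/do → di = 29.6 cm (real image, in front of mirror)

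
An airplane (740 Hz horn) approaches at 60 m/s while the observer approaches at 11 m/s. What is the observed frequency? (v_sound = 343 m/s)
f_obs = f·(v + v_o)/(v − v_s) = 925.7 Hz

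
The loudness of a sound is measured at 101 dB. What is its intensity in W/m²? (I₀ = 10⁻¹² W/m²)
I = I₀·10^(β/10) = 1.26 × 10⁻² W/m²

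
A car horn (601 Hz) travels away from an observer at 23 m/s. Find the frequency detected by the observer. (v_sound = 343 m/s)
f_obs = f·v/(v + v_s) = 563.2 Hz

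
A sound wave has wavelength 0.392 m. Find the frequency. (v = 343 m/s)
f = v/λ = 875 Hz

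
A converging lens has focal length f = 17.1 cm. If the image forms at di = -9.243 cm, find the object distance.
1/do = 1/f − 1/di → do = 6 cm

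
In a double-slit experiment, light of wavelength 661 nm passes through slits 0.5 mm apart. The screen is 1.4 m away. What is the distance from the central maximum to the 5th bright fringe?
y = mλL/d = 9.254 mm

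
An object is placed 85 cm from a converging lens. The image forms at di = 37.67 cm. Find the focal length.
1/f = 1/do + 1/di → f = 26.1 cm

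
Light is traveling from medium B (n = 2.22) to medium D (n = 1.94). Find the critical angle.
θc = arcsin(n₂/n₁) = 60.91°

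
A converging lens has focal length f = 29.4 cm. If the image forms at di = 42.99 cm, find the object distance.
1/do = 1/f − 1/di → do = 93 cm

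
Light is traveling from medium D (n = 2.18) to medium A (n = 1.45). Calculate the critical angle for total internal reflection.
θc = arcsin(n₂/n₁) = 41.69°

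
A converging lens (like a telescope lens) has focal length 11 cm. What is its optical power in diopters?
P = 1/f = 9.091 D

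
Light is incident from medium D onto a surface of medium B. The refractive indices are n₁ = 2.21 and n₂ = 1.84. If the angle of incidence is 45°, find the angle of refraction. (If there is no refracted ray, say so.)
sin θ₂ = (n₁/n₂)·sin θ₁ = 0.8493 → θ₂ = 58.14°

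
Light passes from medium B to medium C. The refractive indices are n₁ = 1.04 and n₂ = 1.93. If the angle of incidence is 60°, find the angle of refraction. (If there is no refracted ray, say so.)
sin θ₂ = (n₁/n₂)·sin θ₁ = 0.4667 → θ₂ = 27.82°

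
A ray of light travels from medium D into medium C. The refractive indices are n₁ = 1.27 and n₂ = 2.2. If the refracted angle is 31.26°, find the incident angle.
sin θ₁ = (n₂/n₁)·sin θ₂ → θ₁ = 64.02°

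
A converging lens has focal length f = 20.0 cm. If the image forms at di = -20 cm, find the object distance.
1/do = 1/f − 1/di → do = 10 cm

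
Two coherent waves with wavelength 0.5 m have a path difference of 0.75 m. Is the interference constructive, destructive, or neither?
destructive — path difference = 1.5λ, an odd multiple of λ/2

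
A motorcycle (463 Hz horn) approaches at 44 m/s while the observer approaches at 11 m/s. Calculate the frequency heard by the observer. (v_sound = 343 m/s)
f_obs = f·(v + v_o)/(v − v_s) = 548.2 Hz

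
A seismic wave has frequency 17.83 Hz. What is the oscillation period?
T = 1/f = 0.05609 s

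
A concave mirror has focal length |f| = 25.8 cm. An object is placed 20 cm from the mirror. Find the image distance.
f = +25.8 cm (concave); 1/di = 1/f − 1/do → di = -88.97 cm (virtual image, behind mirror)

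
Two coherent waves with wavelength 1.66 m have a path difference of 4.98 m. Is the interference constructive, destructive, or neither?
constructive — path difference = 3λ, a whole number of wavelengths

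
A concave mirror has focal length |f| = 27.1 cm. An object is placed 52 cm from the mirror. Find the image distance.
f = +27.1 cm (concave); 1/di = 1/f − 1/do → di = 56.59 cm (real image, in front of mirror)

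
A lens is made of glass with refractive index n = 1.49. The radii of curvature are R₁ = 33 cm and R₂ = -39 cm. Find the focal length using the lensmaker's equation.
1/f = (n − 1)(1/R₁ − 1/R₂) → f = 36.48 cm (converging lens)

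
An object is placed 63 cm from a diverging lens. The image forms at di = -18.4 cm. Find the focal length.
1/f = 1/do + 1/di → f = -25.99 cm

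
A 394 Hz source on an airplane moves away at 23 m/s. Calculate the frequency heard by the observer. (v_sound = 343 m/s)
f_obs = f·v/(v + v_s) = 369.2 Hz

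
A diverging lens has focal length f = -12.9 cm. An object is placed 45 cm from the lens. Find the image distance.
1/di = 1/f − 1/do → di = -10.03 cm (virtual image)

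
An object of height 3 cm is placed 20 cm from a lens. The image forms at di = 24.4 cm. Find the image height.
hi = (-di/do) × ho = -3.66 cm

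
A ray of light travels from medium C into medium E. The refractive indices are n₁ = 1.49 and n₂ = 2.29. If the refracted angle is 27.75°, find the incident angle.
sin θ₁ = (n₂/n₁)·sin θ₂ → θ₁ = 45.69°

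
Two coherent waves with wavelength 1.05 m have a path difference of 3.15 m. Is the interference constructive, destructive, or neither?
constructive — path difference = 3λ, a whole number of wavelengths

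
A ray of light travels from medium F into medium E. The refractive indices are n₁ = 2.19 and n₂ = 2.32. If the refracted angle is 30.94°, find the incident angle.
sin θ₁ = (n₂/n₁)·sin θ₂ → θ₁ = 33°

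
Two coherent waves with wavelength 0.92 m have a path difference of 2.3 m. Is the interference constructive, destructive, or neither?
destructive — path difference = 2.5λ, an odd multiple of λ/2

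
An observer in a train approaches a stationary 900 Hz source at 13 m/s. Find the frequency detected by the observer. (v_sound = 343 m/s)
f_obs = f·(v + v_o)/v = 934.1 Hz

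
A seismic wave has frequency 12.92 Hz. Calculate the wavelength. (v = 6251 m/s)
λ = v/f = 483.8 m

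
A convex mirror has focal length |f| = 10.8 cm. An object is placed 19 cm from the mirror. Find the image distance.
f = −10.8 cm (convex); 1/di = 1/f − 1/do → di = -6.886 cm (virtual image, behind mirror)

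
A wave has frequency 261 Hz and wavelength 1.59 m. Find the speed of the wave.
v = fλ = 415 m/s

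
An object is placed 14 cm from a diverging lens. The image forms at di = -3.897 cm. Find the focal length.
1/f = 1/do + 1/di → f = -5.4 cm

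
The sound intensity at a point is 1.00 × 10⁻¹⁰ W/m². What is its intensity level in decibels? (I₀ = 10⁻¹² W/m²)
β = 10·log₁₀(I/I₀) = 20 dB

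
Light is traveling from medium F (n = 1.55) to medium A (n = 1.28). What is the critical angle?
θc = arcsin(n₂/n₁) = 55.67°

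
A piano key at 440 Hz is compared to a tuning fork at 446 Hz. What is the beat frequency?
6 Hz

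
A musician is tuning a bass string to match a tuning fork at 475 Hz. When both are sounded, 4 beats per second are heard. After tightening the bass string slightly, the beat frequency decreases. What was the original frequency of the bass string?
471 Hz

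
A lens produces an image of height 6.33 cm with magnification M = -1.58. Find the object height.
ho = |hi|/|M| = 4.006 cm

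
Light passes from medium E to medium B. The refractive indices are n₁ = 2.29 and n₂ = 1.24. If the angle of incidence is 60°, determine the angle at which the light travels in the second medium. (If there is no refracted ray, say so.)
sin θ₂ = (n₁/n₂)·sin θ₁ = 1.599 > 1, so there is no refracted ray — the light undergoes total internal reflection.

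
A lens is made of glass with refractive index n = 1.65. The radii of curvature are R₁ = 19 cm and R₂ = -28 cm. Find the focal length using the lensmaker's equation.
1/f = (n − 1)(1/R₁ − 1/R₂) → f = 17.41 cm (converging lens)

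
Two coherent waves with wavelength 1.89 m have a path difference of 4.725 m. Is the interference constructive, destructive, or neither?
destructive — path difference = 2.5λ, an odd multiple of λ/2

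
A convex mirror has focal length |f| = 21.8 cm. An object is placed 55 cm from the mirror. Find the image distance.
f = −21.8 cm (convex); 1/di = 1/f − 1/do → di = -15.61 cm (virtual image, behind mirror)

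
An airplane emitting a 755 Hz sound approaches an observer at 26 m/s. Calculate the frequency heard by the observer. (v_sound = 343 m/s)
f_obs = f·v/(v − v_s) = 816.9 Hz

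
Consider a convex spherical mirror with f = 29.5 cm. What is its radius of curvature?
R = 2|f| = 59 cm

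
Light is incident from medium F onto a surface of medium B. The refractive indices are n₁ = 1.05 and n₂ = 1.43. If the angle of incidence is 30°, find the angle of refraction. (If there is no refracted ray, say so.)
sin θ₂ = (n₁/n₂)·sin θ₁ = 0.3671 → θ₂ = 21.54°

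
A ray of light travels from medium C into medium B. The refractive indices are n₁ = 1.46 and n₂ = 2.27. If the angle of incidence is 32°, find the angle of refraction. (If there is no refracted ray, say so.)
sin θ₂ = (n₁/n₂)·sin θ₁ = 0.3408 → θ₂ = 19.93°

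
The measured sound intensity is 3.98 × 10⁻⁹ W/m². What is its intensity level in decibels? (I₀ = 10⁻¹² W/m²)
β = 10·log₁₀(I/I₀) = 36 dB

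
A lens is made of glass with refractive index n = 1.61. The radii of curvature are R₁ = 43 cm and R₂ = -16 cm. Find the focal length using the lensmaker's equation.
1/f = (n − 1)(1/R₁ − 1/R₂) → f = 19.12 cm (converging lens)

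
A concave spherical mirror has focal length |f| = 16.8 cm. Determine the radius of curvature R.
R = 2|f| = 33.6 cm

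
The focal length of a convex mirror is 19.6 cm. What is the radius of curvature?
R = 2|f| = 39.2 cm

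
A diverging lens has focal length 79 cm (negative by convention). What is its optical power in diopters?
P = 1/f = -1.266 D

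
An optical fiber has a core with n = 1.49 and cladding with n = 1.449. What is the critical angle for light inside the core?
θc = arcsin(n_cladding/n_core) = 76.53°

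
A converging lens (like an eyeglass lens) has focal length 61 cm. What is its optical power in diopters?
P = 1/f = 1.639 D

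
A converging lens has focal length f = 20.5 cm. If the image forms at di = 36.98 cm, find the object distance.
1/do = 1/f − 1/di → do = 46 cm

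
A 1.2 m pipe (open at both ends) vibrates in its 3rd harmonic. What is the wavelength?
λₙ = 2L/n = 0.8 m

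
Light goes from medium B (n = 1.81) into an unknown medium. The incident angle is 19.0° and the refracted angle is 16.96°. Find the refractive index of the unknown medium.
n₂ = n₁·sin θ₁ / sin θ₂ = 2.02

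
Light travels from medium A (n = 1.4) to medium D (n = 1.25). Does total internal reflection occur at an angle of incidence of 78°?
θc = arcsin(n₂/n₁) = 63.23°; 78° > θc, so yes — total internal reflection.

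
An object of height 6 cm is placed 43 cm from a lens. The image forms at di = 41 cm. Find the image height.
hi = (-di/do) × ho = -5.721 cm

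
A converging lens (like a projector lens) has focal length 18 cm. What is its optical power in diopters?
P = 1/f = 5.556 D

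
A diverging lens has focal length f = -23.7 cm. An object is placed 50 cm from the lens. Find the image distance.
1/di = 1/f − 1/do → di = -16.08 cm (virtual image)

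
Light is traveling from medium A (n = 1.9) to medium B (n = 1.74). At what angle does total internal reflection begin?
θc = arcsin(n₂/n₁) = 66.32°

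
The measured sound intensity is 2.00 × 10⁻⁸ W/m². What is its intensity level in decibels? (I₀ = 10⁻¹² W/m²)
β = 10·log₁₀(I/I₀) = 43.01 dB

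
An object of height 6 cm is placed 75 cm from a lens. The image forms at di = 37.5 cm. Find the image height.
hi = (-di/do) × ho = -3 cm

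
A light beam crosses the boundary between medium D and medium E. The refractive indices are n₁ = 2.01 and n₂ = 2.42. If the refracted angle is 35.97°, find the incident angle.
sin θ₁ = (n₂/n₁)·sin θ₂ → θ₁ = 45.01°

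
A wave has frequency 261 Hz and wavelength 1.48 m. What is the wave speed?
v = fλ = 386.3 m/s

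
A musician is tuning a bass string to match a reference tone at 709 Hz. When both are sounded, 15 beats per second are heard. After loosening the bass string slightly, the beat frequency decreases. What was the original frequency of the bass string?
724 Hz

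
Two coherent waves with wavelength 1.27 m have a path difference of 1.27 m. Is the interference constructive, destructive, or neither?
constructive — path difference = 1λ, a whole number of wavelengths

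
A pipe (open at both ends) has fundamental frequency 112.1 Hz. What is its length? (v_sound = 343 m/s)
L = v/(2f₁) = 1.53 m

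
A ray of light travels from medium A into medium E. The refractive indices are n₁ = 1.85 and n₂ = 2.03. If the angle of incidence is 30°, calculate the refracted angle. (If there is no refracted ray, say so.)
sin θ₂ = (n₁/n₂)·sin θ₁ = 0.4557 → θ₂ = 27.11°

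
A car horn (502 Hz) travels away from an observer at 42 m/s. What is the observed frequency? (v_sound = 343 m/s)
f_obs = f·v/(v + v_s) = 447.2 Hz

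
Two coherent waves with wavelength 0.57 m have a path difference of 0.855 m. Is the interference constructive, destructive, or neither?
destructive — path difference = 1.5λ, an odd multiple of λ/2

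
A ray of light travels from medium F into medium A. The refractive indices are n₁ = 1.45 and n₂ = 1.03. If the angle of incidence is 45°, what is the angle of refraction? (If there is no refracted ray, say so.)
sin θ₂ = (n₁/n₂)·sin θ₁ = 0.9954 → θ₂ = 84.53°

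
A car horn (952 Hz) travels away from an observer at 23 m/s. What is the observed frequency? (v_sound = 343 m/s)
f_obs = f·v/(v + v_s) = 892.2 Hz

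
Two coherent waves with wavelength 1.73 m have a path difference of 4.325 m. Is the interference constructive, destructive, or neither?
destructive — path difference = 2.5λ, an odd multiple of λ/2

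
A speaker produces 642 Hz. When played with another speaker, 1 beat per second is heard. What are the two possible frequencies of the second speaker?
f₂ = 642 ± 1 Hz → 643 Hz or 641 Hz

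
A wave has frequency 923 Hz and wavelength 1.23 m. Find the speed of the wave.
v = fλ = 1135 m/s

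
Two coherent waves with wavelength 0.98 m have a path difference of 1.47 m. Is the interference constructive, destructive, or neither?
destructive — path difference = 1.5λ, an odd multiple of λ/2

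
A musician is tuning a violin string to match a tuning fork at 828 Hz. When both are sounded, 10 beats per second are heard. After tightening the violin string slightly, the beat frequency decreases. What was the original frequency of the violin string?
818 Hz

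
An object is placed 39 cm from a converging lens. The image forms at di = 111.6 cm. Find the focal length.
1/f = 1/do + 1/di → f = 28.9 cm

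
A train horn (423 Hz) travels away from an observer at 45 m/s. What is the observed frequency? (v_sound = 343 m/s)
f_obs = f·v/(v + v_s) = 373.9 Hz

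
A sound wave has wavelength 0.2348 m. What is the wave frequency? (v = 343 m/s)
f = v/λ = 1461 Hz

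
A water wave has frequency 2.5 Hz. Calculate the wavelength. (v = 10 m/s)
λ = v/f = 4 m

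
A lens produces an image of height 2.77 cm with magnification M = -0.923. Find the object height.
ho = |hi|/|M| = 3.001 cm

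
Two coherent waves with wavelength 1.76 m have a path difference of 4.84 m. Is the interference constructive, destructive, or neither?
neither (partial) — path difference = 2.75λ, neither a whole number of wavelengths nor an odd multiple of λ/2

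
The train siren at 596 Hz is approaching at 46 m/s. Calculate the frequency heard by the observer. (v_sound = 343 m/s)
f_obs = f·v/(v − v_s) = 688.3 Hz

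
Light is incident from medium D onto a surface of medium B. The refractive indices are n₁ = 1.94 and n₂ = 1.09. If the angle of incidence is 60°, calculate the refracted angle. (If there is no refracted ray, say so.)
sin θ₂ = (n₁/n₂)·sin θ₁ = 1.541 > 1, so there is no refracted ray — the light undergoes total internal reflection.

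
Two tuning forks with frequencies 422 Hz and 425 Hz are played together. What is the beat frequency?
3 Hz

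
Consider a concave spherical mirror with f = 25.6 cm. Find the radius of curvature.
R = 2|f| = 51.2 cm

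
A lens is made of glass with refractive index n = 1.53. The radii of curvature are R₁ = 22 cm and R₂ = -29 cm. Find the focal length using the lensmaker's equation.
1/f = (n − 1)(1/R₁ − 1/R₂) → f = 23.6 cm (converging lens)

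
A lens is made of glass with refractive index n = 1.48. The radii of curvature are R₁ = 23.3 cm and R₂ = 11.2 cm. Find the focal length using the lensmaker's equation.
1/f = (n − 1)(1/R₁ − 1/R₂) → f = -44.93 cm (diverging lens)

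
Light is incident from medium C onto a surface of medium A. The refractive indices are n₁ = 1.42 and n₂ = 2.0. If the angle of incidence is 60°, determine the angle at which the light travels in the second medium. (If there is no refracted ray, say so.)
sin θ₂ = (n₁/n₂)·sin θ₁ = 0.6149 → θ₂ = 37.94°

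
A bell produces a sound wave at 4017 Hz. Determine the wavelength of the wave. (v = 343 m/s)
λ = v/f = 0.08539 m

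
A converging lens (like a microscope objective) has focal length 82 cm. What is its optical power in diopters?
P = 1/f = 1.22 D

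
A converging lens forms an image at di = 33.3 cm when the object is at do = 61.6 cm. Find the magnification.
M = −di/do = -0.5406 (inverted image)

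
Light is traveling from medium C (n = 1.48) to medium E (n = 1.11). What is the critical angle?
θc = arcsin(n₂/n₁) = 48.59°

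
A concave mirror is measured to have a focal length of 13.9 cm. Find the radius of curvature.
R = 2|f| = 27.8 cm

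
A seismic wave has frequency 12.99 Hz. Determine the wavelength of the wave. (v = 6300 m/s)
λ = v/f = 485 m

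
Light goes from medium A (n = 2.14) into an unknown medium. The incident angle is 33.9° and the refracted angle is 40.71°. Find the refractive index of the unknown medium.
n₂ = n₁·sin θ₁ / sin θ₂ = 1.83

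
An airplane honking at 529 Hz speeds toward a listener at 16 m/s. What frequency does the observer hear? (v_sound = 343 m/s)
f_obs = f·v/(v − v_s) = 554.9 Hz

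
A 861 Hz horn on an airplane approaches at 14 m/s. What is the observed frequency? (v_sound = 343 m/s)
f_obs = f·v/(v − v_s) = 897.6 Hz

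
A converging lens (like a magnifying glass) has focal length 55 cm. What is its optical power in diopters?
P = 1/f = 1.818 D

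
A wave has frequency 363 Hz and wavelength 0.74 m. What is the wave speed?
v = fλ = 268.6 m/s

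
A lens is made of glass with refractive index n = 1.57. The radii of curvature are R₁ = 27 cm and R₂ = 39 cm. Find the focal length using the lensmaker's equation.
1/f = (n − 1)(1/R₁ − 1/R₂) → f = 153.9 cm (converging lens)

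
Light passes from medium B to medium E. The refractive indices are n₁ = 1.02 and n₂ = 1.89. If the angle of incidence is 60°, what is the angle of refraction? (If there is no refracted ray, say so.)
sin θ₂ = (n₁/n₂)·sin θ₁ = 0.4674 → θ₂ = 27.86°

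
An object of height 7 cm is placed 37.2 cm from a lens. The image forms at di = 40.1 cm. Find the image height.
hi = (-di/do) × ho = -7.546 cm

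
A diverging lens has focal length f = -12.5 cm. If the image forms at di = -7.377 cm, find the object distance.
1/do = 1/f − 1/di → do = 18 cm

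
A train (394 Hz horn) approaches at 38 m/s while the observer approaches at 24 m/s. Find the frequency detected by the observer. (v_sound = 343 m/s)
f_obs = f·(v + v_o)/(v − v_s) = 474.1 Hz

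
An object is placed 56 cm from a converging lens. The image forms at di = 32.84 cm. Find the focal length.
1/f = 1/do + 1/di → f = 20.7 cm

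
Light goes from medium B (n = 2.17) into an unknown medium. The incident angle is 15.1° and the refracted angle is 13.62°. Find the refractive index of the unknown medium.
n₂ = n₁·sin θ₁ / sin θ₂ = 2.401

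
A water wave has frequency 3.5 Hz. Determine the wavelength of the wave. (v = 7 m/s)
λ = v/f = 2 m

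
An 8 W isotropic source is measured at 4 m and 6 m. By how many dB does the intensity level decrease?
Δβ = 20·log₁₀(r₂/r₁) = 3.522 dB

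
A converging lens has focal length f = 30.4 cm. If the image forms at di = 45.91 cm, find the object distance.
1/do = 1/f − 1/di → do = 89.98 cm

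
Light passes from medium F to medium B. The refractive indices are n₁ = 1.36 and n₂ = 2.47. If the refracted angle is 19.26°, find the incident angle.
sin θ₁ = (n₂/n₁)·sin θ₂ → θ₁ = 36.8°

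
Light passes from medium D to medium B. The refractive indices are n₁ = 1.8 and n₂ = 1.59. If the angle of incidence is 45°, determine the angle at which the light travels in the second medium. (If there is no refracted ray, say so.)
sin θ₂ = (n₁/n₂)·sin θ₁ = 0.8005 → θ₂ = 53.18°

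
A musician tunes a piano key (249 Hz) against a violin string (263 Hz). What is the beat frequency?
14 Hz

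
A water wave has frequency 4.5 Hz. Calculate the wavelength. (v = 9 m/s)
λ = v/f = 2 m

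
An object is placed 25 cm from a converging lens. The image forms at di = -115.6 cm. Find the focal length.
1/f = 1/do + 1/di → f = 31.9 cm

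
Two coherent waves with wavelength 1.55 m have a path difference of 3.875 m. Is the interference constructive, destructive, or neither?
destructive — path difference = 2.5λ, an odd multiple of λ/2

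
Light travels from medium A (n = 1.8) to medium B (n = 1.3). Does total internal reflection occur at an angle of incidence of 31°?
θc = arcsin(n₂/n₁) = 46.24°; 31° < θc, so no — the ray refracts.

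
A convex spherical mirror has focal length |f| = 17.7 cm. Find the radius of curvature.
R = 2|f| = 35.4 cm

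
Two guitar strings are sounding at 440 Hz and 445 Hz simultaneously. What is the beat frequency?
5 Hz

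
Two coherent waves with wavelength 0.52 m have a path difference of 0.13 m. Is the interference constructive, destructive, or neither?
neither (partial) — path difference = 0.25λ, neither a whole number of wavelengths nor an odd multiple of λ/2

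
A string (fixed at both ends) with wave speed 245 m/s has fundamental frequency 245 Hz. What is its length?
L = v/(2f₁) = 0.5 m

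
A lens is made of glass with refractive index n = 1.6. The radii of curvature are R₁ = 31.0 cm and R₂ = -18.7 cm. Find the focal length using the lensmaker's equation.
1/f = (n − 1)(1/R₁ − 1/R₂) → f = 19.44 cm (converging lens)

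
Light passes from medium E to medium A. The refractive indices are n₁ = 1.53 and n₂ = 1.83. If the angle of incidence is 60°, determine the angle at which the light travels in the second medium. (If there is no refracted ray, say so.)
sin θ₂ = (n₁/n₂)·sin θ₁ = 0.7241 → θ₂ = 46.39°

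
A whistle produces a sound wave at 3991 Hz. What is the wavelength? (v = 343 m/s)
λ = v/f = 0.08594 m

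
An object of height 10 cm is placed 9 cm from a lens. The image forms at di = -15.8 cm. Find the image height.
hi = (-di/do) × ho = 17.56 cm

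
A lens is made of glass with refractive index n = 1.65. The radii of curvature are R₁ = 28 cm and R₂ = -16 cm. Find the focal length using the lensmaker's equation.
1/f = (n − 1)(1/R₁ − 1/R₂) → f = 15.66 cm (converging lens)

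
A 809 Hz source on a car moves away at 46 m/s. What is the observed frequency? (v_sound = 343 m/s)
f_obs = f·v/(v + v_s) = 713.3 Hz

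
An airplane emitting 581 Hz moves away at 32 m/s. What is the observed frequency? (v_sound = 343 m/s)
f_obs = f·v/(v + v_s) = 531.4 Hz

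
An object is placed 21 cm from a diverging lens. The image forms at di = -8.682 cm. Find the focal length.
1/f = 1/do + 1/di → f = -14.8 cm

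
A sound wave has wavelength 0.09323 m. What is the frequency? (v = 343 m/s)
f = v/λ = 3679 Hz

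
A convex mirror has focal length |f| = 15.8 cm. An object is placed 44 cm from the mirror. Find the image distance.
f = −15.8 cm (convex); 1/di = 1/f − 1/do → di = -11.63 cm (virtual image, behind mirror)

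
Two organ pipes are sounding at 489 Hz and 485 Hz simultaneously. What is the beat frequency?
4 Hz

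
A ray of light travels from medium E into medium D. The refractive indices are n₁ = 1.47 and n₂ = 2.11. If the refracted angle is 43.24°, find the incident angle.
sin θ₁ = (n₂/n₁)·sin θ₂ → θ₁ = 79.52°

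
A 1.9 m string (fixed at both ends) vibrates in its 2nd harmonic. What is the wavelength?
λₙ = 2L/n = 1.9 m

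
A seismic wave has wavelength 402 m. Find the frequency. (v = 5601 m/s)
f = v/λ = 13.93 Hz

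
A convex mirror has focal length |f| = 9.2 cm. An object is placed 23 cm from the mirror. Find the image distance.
f = −9.2 cm (convex); 1/di = 1/f − 1/do → di = -6.571 cm (virtual image, behind mirror)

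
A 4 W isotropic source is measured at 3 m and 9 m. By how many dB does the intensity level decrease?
Δβ = 20·log₁₀(r₂/r₁) = 9.542 dB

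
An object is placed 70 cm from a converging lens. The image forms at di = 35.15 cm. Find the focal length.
1/f = 1/do + 1/di → f = 23.4 cm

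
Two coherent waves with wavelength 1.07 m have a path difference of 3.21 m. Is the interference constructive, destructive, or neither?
constructive — path difference = 3λ, a whole number of wavelengths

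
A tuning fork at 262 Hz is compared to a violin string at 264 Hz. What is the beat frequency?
2 Hz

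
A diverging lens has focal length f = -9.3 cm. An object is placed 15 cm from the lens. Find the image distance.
1/di = 1/f − 1/do → di = -5.741 cm (virtual image)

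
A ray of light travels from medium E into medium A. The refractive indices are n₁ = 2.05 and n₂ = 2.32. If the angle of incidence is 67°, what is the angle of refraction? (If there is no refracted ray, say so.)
sin θ₂ = (n₁/n₂)·sin θ₁ = 0.8134 → θ₂ = 54.43°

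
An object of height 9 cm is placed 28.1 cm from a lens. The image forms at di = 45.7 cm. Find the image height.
hi = (-di/do) × ho = -14.64 cm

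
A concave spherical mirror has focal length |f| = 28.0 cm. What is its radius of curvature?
R = 2|f| = 56 cm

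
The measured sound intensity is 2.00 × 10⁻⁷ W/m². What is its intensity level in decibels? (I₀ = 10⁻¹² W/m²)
β = 10·log₁₀(I/I₀) = 53.01 dB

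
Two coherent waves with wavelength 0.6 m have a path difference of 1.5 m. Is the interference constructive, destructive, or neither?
destructive — path difference = 2.5λ, an odd multiple of λ/2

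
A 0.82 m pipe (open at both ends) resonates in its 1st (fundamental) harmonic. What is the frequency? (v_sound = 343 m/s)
fₙ = nv/(2L) = 209.1 Hz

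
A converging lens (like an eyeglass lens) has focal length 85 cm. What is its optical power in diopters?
P = 1/f = 1.176 D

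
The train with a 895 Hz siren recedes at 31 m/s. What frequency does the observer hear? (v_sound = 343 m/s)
f_obs = f·v/(v + v_s) = 820.8 Hz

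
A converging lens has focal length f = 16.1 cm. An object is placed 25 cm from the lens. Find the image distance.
1/di = 1/f − 1/do → di = 45.22 cm (real image)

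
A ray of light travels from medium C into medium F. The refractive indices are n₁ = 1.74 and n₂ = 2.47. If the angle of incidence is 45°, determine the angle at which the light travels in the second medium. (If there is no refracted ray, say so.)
sin θ₂ = (n₁/n₂)·sin θ₁ = 0.4981 → θ₂ = 29.88°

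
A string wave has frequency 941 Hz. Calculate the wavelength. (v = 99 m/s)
λ = v/f = 0.1052 m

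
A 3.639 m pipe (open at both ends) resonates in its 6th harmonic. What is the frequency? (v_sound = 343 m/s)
fₙ = nv/(2L) = 282.8 Hz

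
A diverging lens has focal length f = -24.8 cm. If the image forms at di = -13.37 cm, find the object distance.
1/do = 1/f − 1/di → do = 29.01 cm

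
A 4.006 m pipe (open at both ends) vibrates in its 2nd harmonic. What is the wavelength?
λₙ = 2L/n = 4.006 m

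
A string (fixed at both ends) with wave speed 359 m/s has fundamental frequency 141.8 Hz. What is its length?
L = v/(2f₁) = 1.266 m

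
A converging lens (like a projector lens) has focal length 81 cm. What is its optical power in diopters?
P = 1/f = 1.235 D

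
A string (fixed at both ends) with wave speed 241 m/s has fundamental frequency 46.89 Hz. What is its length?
L = v/(2f₁) = 2.57 m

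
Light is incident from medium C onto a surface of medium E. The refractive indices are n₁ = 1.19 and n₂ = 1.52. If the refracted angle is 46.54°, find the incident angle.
sin θ₁ = (n₂/n₁)·sin θ₂ → θ₁ = 67.99°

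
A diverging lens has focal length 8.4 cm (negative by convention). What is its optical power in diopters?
P = 1/f = -11.9 D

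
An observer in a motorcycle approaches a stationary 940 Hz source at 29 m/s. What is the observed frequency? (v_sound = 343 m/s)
f_obs = f·(v + v_o)/v = 1019 Hz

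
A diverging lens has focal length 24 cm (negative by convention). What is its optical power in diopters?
P = 1/f = -4.167 D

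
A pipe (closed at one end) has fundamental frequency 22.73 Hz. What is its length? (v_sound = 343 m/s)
L = v/(4f₁) = 3.773 m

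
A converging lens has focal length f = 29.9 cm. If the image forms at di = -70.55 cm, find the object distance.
1/do = 1/f − 1/di → do = 21 cm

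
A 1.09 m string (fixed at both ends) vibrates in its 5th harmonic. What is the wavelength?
λₙ = 2L/n = 0.436 m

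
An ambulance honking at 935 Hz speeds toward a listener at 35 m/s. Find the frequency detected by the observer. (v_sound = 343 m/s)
f_obs = f·v/(v − v_s) = 1041 Hz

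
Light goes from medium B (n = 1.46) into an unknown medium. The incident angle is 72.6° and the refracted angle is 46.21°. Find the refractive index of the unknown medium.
n₂ = n₁·sin θ₁ / sin θ₂ = 1.93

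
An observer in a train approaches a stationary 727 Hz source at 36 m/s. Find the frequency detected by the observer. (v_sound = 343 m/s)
f_obs = f·(v + v_o)/v = 803.3 Hz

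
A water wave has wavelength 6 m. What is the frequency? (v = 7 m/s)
f = v/λ = 1.167 Hz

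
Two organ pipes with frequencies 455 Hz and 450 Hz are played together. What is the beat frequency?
5 Hz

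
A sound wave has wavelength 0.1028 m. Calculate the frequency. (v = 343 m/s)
f = v/λ = 3337 Hz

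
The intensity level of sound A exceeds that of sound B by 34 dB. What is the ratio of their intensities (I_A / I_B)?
I_A/I_B = 10^(Δβ/10) = 2512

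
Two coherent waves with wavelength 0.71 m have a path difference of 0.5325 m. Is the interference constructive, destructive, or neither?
neither (partial) — path difference = 0.75λ, neither a whole number of wavelengths nor an odd multiple of λ/2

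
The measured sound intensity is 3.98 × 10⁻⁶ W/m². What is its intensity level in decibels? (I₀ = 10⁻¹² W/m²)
β = 10·log₁₀(I/I₀) = 66 dB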